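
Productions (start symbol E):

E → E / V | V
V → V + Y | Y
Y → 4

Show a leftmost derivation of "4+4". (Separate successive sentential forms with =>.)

E => V => V+Y => Y+Y => 4+Y => 4+4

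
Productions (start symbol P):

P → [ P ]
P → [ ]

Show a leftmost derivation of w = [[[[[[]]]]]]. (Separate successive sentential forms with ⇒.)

P ⇒ [P] ⇒ [[P]] ⇒ [[[P]]] ⇒ [[[[P]]]] ⇒ [[[[[P]]]]] ⇒ [[[[[[]]]]]]

P ⇒ [P]   [P → [ P ]]
[P] ⇒ [[P]]   [P → [ P ]]
[[P]] ⇒ [[[P]]]   [P → [ P ]]
[[[P]]] ⇒ [[[[P]]]]   [P → [ P ]]
[[[[P]]]] ⇒ [[[[[P]]]]]   [P → [ P ]]
[[[[[P]]]]] ⇒ [[[[[[]]]]]]   [P → [ ]]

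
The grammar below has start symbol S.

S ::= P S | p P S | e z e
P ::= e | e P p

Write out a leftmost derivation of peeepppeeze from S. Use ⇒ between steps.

S ⇒ pPS   [S ::= p P S]
pPS ⇒ pePpS   [P ::= e P p]
pePpS ⇒ peePppS   [P ::= e P p]
peePppS ⇒ peeeppS   [P ::= e]
peeeppS ⇒ peeepppPS   [S ::= p P S]
peeepppPS ⇒ peeepppeS   [P ::= e]
peeepppeS ⇒ peeepppeeze   [S ::= e z e]

S ⇒ pPS ⇒ pePpS ⇒ peePppS ⇒ peeeppS ⇒ peeepppPS ⇒ peeepppeS ⇒ peeepppeeze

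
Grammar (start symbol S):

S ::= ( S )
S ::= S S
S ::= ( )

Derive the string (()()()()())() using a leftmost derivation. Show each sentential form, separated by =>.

S => SS => (S)S => (SS)S => (SSS)S => (SSSS)S => (SSSSS)S => (()SSSS)S => (()()SSS)S => (()()()SS)S => (()()()()S)S => (()()()()())S => (()()()()())()

S => SS   [S ::= S S]
SS => (S)S   [S ::= ( S )]
(S)S => (SS)S   [S ::= S S]
(SS)S => (SSS)S   [S ::= S S]
(SSS)S => (SSSS)S   [S ::= S S]
(SSSS)S => (SSSSS)S   [S ::= S S]
(SSSSS)S => (()SSSS)S   [S ::= ( )]
(()SSSS)S => (()()SSS)S   [S ::= ( )]
(()()SSS)S => (()()()SS)S   [S ::= ( )]
(()()()SS)S => (()()()()S)S   [S ::= ( )]
(()()()()S)S => (()()()()())S   [S ::= ( )]
(()()()()())S => (()()()()())()   [S ::= ( )]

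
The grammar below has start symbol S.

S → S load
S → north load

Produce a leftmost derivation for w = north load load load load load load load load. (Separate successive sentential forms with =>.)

S => S load   [S → S load]
S load => S load load   [S → S load]
S load load => S load load load   [S → S load]
S load load load => S load load load load   [S → S load]
S load load load load => S load load load load load   [S → S load]
S load load load load load => S load load load load load load   [S → S load]
S load load load load load load => S load load load load load load load   [S → S load]
S load load load load load load load => north load load load load load load load load   [S → north load]

S => S load => S load load => S load load load => S load load load load => S load load load load load => S load load load load load load => S load load load load load load load => north load load load load load load load load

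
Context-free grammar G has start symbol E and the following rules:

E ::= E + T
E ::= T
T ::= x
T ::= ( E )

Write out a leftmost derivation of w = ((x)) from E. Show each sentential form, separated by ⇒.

E⇒T⇒(E)⇒(T)⇒((E))⇒((T))⇒((x))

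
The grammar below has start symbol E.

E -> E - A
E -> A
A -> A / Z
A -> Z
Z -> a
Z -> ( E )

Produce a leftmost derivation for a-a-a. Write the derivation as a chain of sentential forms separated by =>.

E => E-A => E-A-A => A-A-A => Z-A-A => a-A-A => a-Z-A => a-a-A => a-a-Z => a-a-a

E => E-A   [E -> E - A]
E-A => E-A-A   [E -> E - A]
E-A-A => A-A-A   [E -> A]
A-A-A => Z-A-A   [A -> Z]
Z-A-A => a-A-A   [Z -> a]
a-A-A => a-Z-A   [A -> Z]
a-Z-A => a-a-A   [Z -> a]
a-a-A => a-a-Z   [A -> Z]
a-a-Z => a-a-a   [Z -> a]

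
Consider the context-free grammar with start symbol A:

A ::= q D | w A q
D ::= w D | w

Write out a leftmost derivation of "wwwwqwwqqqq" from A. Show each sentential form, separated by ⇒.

A ⇒ wAq ⇒ wwAqq ⇒ wwwAqqq ⇒ wwwwAqqqq ⇒ wwwwqDqqqq ⇒ wwwwqwDqqqq ⇒ wwwwqwwqqqq

A ⇒ wAq   [A ::= w A q]
wAq ⇒ wwAqq   [A ::= w A q]
wwAqq ⇒ wwwAqqq   [A ::= w A q]
wwwAqqq ⇒ wwwwAqqqq   [A ::= w A q]
wwwwAqqqq ⇒ wwwwqDqqqq   [A ::= q D]
wwwwqDqqqq ⇒ wwwwqwDqqqq   [D ::= w D]
wwwwqwDqqqq ⇒ wwwwqwwqqqq   [D ::= w]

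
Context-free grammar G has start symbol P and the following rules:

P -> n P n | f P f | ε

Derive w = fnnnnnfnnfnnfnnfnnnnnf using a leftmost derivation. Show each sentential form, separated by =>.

P => fPf => fnPnf => fnnPnnf => fnnnPnnnf => fnnnnPnnnnf => fnnnnnPnnnnnf => fnnnnnfPfnnnnnf => fnnnnnfnPnfnnnnnf => fnnnnnfnnPnnfnnnnnf => fnnnnnfnnfPfnnfnnnnnf => fnnnnnfnnfnPnfnnfnnnnnf => fnnnnnfnnfnnfnnfnnnnnf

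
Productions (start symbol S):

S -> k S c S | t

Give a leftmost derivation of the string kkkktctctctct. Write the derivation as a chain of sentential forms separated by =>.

S => kScS => kkScScS => kkkScScScS => kkkkScScScScS => kkkktcScScScS => kkkktctcScScS => kkkktctctcScS => kkkktctctctcS => kkkktctctctct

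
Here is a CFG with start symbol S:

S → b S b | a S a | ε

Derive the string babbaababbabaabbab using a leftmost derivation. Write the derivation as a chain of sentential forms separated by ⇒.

S⇒bSb⇒baSab⇒babSbab⇒babbSbbab⇒babbaSabbab⇒babbaaSaabbab⇒babbaabSbaabbab⇒babbaabaSabaabbab⇒babbaababSbabaabbab⇒babbaababbabaabbab

S ⇒ bSb   [S → b S b]
bSb ⇒ baSab   [S → a S a]
baSab ⇒ babSbab   [S → b S b]
babSbab ⇒ babbSbbab   [S → b S b]
babbSbbab ⇒ babbaSabbab   [S → a S a]
babbaSabbab ⇒ babbaaSaabbab   [S → a S a]
babbaaSaabbab ⇒ babbaabSbaabbab   [S → b S b]
babbaabSbaabbab ⇒ babbaabaSabaabbab   [S → a S a]
babbaabaSabaabbab ⇒ babbaababSbabaabbab   [S → b S b]
babbaababSbabaabbab ⇒ babbaababbabaabbab   [S → ε]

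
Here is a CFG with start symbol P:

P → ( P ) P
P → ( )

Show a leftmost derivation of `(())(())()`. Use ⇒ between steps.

P ⇒ (P)P ⇒ (())P ⇒ (())(P)P ⇒ (())(())P ⇒ (())(())()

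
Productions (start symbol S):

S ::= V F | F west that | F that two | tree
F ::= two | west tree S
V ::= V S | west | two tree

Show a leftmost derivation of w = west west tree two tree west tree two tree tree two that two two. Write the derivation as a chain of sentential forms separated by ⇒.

S ⇒ V F   [S ::= V F]
V F ⇒ V S F   [V ::= V S]
V S F ⇒ west S F   [V ::= west]
west S F ⇒ west F that two F   [S ::= F that two]
west F that two F ⇒ west west tree S that two F   [F ::= west tree S]
west west tree S that two F ⇒ west west tree V F that two F   [S ::= V F]
west west tree V F that two F ⇒ west west tree two tree F that two F   [V ::= two tree]
west west tree two tree F that two F ⇒ west west tree two tree west tree S that two F   [F ::= west tree S]
west west tree two tree west tree S that two F ⇒ west west tree two tree west tree V F that two F   [S ::= V F]
west west tree two tree west tree V F that two F ⇒ west west tree two tree west tree V S F that two F   [V ::= V S]
west west tree two tree west tree V S F that two F ⇒ west west tree two tree west tree two tree S F that two F   [V ::= two tree]
west west tree two tree west tree two tree S F that two F ⇒ west west tree two tree west tree two tree tree F that two F   [S ::= tree]
west west tree two tree west tree two tree tree F that two F ⇒ west west tree two tree west tree two tree tree two that two F   [F ::= two]
west west tree two tree west tree two tree tree two that two F ⇒ west west tree two tree west tree two tree tree two that two two   [F ::= two]

S ⇒ V F ⇒ V S F ⇒ west S F ⇒ west F that two F ⇒ west west tree S that two F ⇒ west west tree V F that two F ⇒ west west tree two tree F that two F ⇒ west west tree two tree west tree S that two F ⇒ west west tree two tree west tree V F that two F ⇒ west west tree two tree west tree V S F that two F ⇒ west west tree two tree west tree two tree S F that two F ⇒ west west tree two tree west tree two tree tree F that two F ⇒ west west tree two tree west tree two tree tree two that two F ⇒ west west tree two tree west tree two tree tree two that two two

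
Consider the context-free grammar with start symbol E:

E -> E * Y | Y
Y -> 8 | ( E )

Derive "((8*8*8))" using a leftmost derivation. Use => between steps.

E => Y => (E) => (Y) => ((E)) => ((E*Y)) => ((E*Y*Y)) => ((Y*Y*Y)) => ((8*Y*Y)) => ((8*8*Y)) => ((8*8*8))

E => Y   [E -> Y]
Y => (E)   [Y -> ( E )]
(E) => (Y)   [E -> Y]
(Y) => ((E))   [Y -> ( E )]
((E)) => ((E*Y))   [E -> E * Y]
((E*Y)) => ((E*Y*Y))   [E -> E * Y]
((E*Y*Y)) => ((Y*Y*Y))   [E -> Y]
((Y*Y*Y)) => ((8*Y*Y))   [Y -> 8]
((8*Y*Y)) => ((8*8*Y))   [Y -> 8]
((8*8*Y)) => ((8*8*8))   [Y -> 8]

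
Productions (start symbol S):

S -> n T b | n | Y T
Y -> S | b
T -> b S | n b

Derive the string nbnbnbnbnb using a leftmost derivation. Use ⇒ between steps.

S⇒YT⇒ST⇒YTT⇒STT⇒YTTT⇒STTT⇒nTbTTT⇒nbSbTTT⇒nbnbTTT⇒nbnbnbTT⇒nbnbnbnbT⇒nbnbnbnbnb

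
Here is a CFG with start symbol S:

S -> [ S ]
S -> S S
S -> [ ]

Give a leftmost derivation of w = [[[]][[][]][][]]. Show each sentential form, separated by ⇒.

S ⇒ [S] ⇒ [SS] ⇒ [SSS] ⇒ [[S]SS] ⇒ [[[]]SS] ⇒ [[[]]SSS] ⇒ [[[]][S]SS] ⇒ [[[]][SS]SS] ⇒ [[[]][[]S]SS] ⇒ [[[]][[][]]SS] ⇒ [[[]][[][]][]S] ⇒ [[[]][[][]][][]]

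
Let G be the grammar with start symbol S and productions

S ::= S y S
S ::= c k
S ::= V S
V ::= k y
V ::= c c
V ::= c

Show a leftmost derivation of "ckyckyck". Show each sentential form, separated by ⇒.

S⇒VS⇒cS⇒cVS⇒ckyS⇒ckyVS⇒ckycS⇒ckycVS⇒ckyckyS⇒ckyckyck

S ⇒ VS   [S ::= V S]
VS ⇒ cS   [V ::= c]
cS ⇒ cVS   [S ::= V S]
cVS ⇒ ckyS   [V ::= k y]
ckyS ⇒ ckyVS   [S ::= V S]
ckyVS ⇒ ckycS   [V ::= c]
ckycS ⇒ ckycVS   [S ::= V S]
ckycVS ⇒ ckyckyS   [V ::= k y]
ckyckyS ⇒ ckyckyck   [S ::= c k]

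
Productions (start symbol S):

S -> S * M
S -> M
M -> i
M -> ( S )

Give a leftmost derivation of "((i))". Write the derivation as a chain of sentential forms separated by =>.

S => M   [S -> M]
M => (S)   [M -> ( S )]
(S) => (M)   [S -> M]
(M) => ((S))   [M -> ( S )]
((S)) => ((M))   [S -> M]
((M)) => ((i))   [M -> i]

S => M => (S) => (M) => ((S)) => ((M)) => ((i))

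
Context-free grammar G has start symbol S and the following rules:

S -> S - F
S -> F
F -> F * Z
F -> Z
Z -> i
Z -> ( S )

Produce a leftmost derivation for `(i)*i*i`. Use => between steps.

S => F => F*Z => F*Z*Z => Z*Z*Z => (S)*Z*Z => (F)*Z*Z => (Z)*Z*Z => (i)*Z*Z => (i)*i*Z => (i)*i*i

S => F   [S -> F]
F => F*Z   [F -> F * Z]
F*Z => F*Z*Z   [F -> F * Z]
F*Z*Z => Z*Z*Z   [F -> Z]
Z*Z*Z => (S)*Z*Z   [Z -> ( S )]
(S)*Z*Z => (F)*Z*Z   [S -> F]
(F)*Z*Z => (Z)*Z*Z   [F -> Z]
(Z)*Z*Z => (i)*Z*Z   [Z -> i]
(i)*Z*Z => (i)*i*Z   [Z -> i]
(i)*i*Z => (i)*i*i   [Z -> i]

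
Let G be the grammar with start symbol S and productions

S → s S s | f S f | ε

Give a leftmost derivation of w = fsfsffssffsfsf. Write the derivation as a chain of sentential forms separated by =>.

S=>fSf=>fsSsf=>fsfSfsf=>fsfsSsfsf=>fsfsfSfsfsf=>fsfsffSffsfsf=>fsfsffsSsffsfsf=>fsfsffssffsfsf

S => fSf   [S → f S f]
fSf => fsSsf   [S → s S s]
fsSsf => fsfSfsf   [S → f S f]
fsfSfsf => fsfsSsfsf   [S → s S s]
fsfsSsfsf => fsfsfSfsfsf   [S → f S f]
fsfsfSfsfsf => fsfsffSffsfsf   [S → f S f]
fsfsffSffsfsf => fsfsffsSsffsfsf   [S → s S s]
fsfsffsSsffsfsf => fsfsffssffsfsf   [S → ε]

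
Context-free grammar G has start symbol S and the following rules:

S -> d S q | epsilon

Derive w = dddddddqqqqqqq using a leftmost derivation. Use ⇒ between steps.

S ⇒ dSq ⇒ ddSqq ⇒ dddSqqq ⇒ ddddSqqqq ⇒ dddddSqqqqq ⇒ ddddddSqqqqqq ⇒ dddddddSqqqqqqq ⇒ dddddddqqqqqqq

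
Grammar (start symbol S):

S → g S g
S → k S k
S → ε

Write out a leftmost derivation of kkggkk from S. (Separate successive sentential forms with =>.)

S => kSk => kkSkk => kkgSgkk => kkggkk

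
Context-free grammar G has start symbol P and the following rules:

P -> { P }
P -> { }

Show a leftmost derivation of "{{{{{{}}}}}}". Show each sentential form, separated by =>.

P => {P} => {{P}} => {{{P}}} => {{{{P}}}} => {{{{{P}}}}} => {{{{{{}}}}}}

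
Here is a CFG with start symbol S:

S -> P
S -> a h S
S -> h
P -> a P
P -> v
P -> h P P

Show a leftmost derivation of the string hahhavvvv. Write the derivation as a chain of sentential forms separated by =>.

S => P => hPP => haPP => hahPPP => hahhPPPP => hahhaPPPP => hahhavPPP => hahhavvPP => hahhavvvP => hahhavvvv

S => P   [S -> P]
P => hPP   [P -> h P P]
hPP => haPP   [P -> a P]
haPP => hahPPP   [P -> h P P]
hahPPP => hahhPPPP   [P -> h P P]
hahhPPPP => hahhaPPPP   [P -> a P]
hahhaPPPP => hahhavPPP   [P -> v]
hahhavPPP => hahhavvPP   [P -> v]
hahhavvPP => hahhavvvP   [P -> v]
hahhavvvP => hahhavvvv   [P -> v]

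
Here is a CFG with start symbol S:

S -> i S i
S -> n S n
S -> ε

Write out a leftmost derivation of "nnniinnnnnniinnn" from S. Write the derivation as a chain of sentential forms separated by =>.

S => nSn => nnSnn => nnnSnnn => nnniSinnn => nnniiSiinnn => nnniinSniinnn => nnniinnSnniinnn => nnniinnnSnnniinnn => nnniinnnnnniinnn

S => nSn   [S -> n S n]
nSn => nnSnn   [S -> n S n]
nnSnn => nnnSnnn   [S -> n S n]
nnnSnnn => nnniSinnn   [S -> i S i]
nnniSinnn => nnniiSiinnn   [S -> i S i]
nnniiSiinnn => nnniinSniinnn   [S -> n S n]
nnniinSniinnn => nnniinnSnniinnn   [S -> n S n]
nnniinnSnniinnn => nnniinnnSnnniinnn   [S -> n S n]
nnniinnnSnnniinnn => nnniinnnnnniinnn   [S -> ε]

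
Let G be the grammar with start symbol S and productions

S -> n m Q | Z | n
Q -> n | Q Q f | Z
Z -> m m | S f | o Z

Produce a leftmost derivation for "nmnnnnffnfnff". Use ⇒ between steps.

S⇒nmQ⇒nmQQf⇒nmnQf⇒nmnQQff⇒nmnQQfQff⇒nmnQQfQfQff⇒nmnnQfQfQff⇒nmnnQQffQfQff⇒nmnnnQffQfQff⇒nmnnnnffQfQff⇒nmnnnnffnfQff⇒nmnnnnffnfnff

S ⇒ nmQ   [S -> n m Q]
nmQ ⇒ nmQQf   [Q -> Q Q f]
nmQQf ⇒ nmnQf   [Q -> n]
nmnQf ⇒ nmnQQff   [Q -> Q Q f]
nmnQQff ⇒ nmnQQfQff   [Q -> Q Q f]
nmnQQfQff ⇒ nmnQQfQfQff   [Q -> Q Q f]
nmnQQfQfQff ⇒ nmnnQfQfQff   [Q -> n]
nmnnQfQfQff ⇒ nmnnQQffQfQff   [Q -> Q Q f]
nmnnQQffQfQff ⇒ nmnnnQffQfQff   [Q -> n]
nmnnnQffQfQff ⇒ nmnnnnffQfQff   [Q -> n]
nmnnnnffQfQff ⇒ nmnnnnffnfQff   [Q -> n]
nmnnnnffnfQff ⇒ nmnnnnffnfnff   [Q -> n]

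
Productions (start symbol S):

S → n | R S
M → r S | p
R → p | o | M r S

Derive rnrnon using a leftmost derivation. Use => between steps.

S => RS   [S → R S]
RS => MrSS   [R → M r S]
MrSS => rSrSS   [M → r S]
rSrSS => rnrSS   [S → n]
rnrSS => rnrnS   [S → n]
rnrnS => rnrnRS   [S → R S]
rnrnRS => rnrnoS   [R → o]
rnrnoS => rnrnon   [S → n]

S=>RS=>MrSS=>rSrSS=>rnrSS=>rnrnS=>rnrnRS=>rnrnoS=>rnrnon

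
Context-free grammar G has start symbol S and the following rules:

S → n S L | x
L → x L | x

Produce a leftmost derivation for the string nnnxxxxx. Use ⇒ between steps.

S ⇒ nSL   [S → n S L]
nSL ⇒ nnSLL   [S → n S L]
nnSLL ⇒ nnnSLLL   [S → n S L]
nnnSLLL ⇒ nnnxLLL   [S → x]
nnnxLLL ⇒ nnnxxLL   [L → x]
nnnxxLL ⇒ nnnxxxLL   [L → x L]
nnnxxxLL ⇒ nnnxxxxL   [L → x]
nnnxxxxL ⇒ nnnxxxxx   [L → x]

S ⇒ nSL ⇒ nnSLL ⇒ nnnSLLL ⇒ nnnxLLL ⇒ nnnxxLL ⇒ nnnxxxLL ⇒ nnnxxxxL ⇒ nnnxxxxx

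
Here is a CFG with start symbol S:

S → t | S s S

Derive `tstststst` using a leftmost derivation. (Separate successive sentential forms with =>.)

S => SsS   [S → S s S]
SsS => SsSsS   [S → S s S]
SsSsS => SsSsSsS   [S → S s S]
SsSsSsS => tsSsSsS   [S → t]
tsSsSsS => tsSsSsSsS   [S → S s S]
tsSsSsSsS => tstsSsSsS   [S → t]
tstsSsSsS => tststsSsS   [S → t]
tststsSsS => tstststsS   [S → t]
tstststsS => tstststst   [S → t]

S => SsS => SsSsS => SsSsSsS => tsSsSsS => tsSsSsSsS => tstsSsSsS => tststsSsS => tstststsS => tstststst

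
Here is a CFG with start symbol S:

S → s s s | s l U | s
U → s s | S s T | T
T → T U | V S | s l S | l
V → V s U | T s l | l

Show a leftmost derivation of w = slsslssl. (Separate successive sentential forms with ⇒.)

S⇒slU⇒slSsT⇒slssT⇒slssTU⇒slssTUU⇒slsslUU⇒slsslssU⇒slsslssT⇒slsslssl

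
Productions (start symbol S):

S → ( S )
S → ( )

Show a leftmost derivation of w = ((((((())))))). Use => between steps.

S => (S)   [S → ( S )]
(S) => ((S))   [S → ( S )]
((S)) => (((S)))   [S → ( S )]
(((S))) => ((((S))))   [S → ( S )]
((((S)))) => (((((S)))))   [S → ( S )]
(((((S))))) => ((((((S))))))   [S → ( S )]
((((((S)))))) => ((((((()))))))   [S → ( )]

S=>(S)=>((S))=>(((S)))=>((((S))))=>(((((S)))))=>((((((S))))))=>((((((()))))))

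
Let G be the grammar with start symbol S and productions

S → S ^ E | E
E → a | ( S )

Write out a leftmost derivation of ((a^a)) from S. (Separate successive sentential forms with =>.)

S => E => (S) => (E) => ((S)) => ((S^E)) => ((E^E)) => ((a^E)) => ((a^a))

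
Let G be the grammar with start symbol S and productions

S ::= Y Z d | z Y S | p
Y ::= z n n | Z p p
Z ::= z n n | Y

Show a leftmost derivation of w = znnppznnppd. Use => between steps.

S=>YZd=>ZppZd=>znnppZd=>znnppYd=>znnppZppd=>znnppYppd=>znnppznnppd

S => YZd   [S ::= Y Z d]
YZd => ZppZd   [Y ::= Z p p]
ZppZd => znnppZd   [Z ::= z n n]
znnppZd => znnppYd   [Z ::= Y]
znnppYd => znnppZppd   [Y ::= Z p p]
znnppZppd => znnppYppd   [Z ::= Y]
znnppYppd => znnppznnppd   [Y ::= z n n]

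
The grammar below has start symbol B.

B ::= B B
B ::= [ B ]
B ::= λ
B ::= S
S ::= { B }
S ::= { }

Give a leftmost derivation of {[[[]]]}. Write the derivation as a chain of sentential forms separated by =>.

B => S => {B} => {[B]} => {[BB]} => {[[B]B]} => {[[[B]]B]} => {[[[]]B]} => {[[[]]]}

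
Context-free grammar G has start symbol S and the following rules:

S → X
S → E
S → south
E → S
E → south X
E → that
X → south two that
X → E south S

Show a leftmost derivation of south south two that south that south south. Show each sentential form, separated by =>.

S => X => E south S => south X south S => south south two that south S => south south two that south X => south south two that south E south S => south south two that south that south S => south south two that south that south south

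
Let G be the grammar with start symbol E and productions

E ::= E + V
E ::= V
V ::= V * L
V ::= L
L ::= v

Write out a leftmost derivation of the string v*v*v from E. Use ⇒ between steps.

E ⇒ V ⇒ V*L ⇒ V*L*L ⇒ L*L*L ⇒ v*L*L ⇒ v*v*L ⇒ v*v*v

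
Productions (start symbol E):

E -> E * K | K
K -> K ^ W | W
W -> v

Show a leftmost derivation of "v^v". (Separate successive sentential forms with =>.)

E => K => K^W => W^W => v^W => v^v

E => K   [E -> K]
K => K^W   [K -> K ^ W]
K^W => W^W   [K -> W]
W^W => v^W   [W -> v]
v^W => v^v   [W -> v]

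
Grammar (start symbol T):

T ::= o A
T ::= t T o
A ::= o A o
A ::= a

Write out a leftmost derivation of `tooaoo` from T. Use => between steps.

T => tTo => toAo => tooAoo => tooaoo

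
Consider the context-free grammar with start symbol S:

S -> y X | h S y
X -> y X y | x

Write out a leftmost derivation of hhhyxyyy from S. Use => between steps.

S=>hSy=>hhSyy=>hhhSyyy=>hhhyXyyy=>hhhyxyyy

S => hSy   [S -> h S y]
hSy => hhSyy   [S -> h S y]
hhSyy => hhhSyyy   [S -> h S y]
hhhSyyy => hhhyXyyy   [S -> y X]
hhhyXyyy => hhhyxyyy   [X -> x]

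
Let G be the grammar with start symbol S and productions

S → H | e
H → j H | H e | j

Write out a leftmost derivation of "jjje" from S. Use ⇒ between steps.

S ⇒ H ⇒ jH ⇒ jHe ⇒ jjHe ⇒ jjje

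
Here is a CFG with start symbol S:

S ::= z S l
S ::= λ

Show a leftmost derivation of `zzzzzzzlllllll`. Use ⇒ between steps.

S⇒zSl⇒zzSll⇒zzzSlll⇒zzzzSllll⇒zzzzzSlllll⇒zzzzzzSllllll⇒zzzzzzzSlllllll⇒zzzzzzzlllllll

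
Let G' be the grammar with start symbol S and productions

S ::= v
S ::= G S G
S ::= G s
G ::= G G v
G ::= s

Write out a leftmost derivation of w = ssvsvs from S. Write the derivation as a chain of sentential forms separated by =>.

S => Gs => GGvs => GGvGvs => sGvGvs => ssvGvs => ssvsvs

S => Gs   [S ::= G s]
Gs => GGvs   [G ::= G G v]
GGvs => GGvGvs   [G ::= G G v]
GGvGvs => sGvGvs   [G ::= s]
sGvGvs => ssvGvs   [G ::= s]
ssvGvs => ssvsvs   [G ::= s]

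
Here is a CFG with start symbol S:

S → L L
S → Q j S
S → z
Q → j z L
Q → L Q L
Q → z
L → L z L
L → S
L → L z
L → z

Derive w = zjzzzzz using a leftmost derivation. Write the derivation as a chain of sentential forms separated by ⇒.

S ⇒ QjS ⇒ zjS ⇒ zjLL ⇒ zjLzLL ⇒ zjLzzLL ⇒ zjzzzLL ⇒ zjzzzzL ⇒ zjzzzzz

S ⇒ QjS   [S → Q j S]
QjS ⇒ zjS   [Q → z]
zjS ⇒ zjLL   [S → L L]
zjLL ⇒ zjLzLL   [L → L z L]
zjLzLL ⇒ zjLzzLL   [L → L z]
zjLzzLL ⇒ zjzzzLL   [L → z]
zjzzzLL ⇒ zjzzzzL   [L → z]
zjzzzzL ⇒ zjzzzzz   [L → z]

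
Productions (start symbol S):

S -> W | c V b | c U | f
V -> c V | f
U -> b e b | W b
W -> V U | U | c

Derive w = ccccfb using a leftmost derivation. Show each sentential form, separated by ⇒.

S⇒cVb⇒ccVb⇒cccVb⇒ccccVb⇒ccccfb

S ⇒ cVb   [S -> c V b]
cVb ⇒ ccVb   [V -> c V]
ccVb ⇒ cccVb   [V -> c V]
cccVb ⇒ ccccVb   [V -> c V]
ccccVb ⇒ ccccfb   [V -> f]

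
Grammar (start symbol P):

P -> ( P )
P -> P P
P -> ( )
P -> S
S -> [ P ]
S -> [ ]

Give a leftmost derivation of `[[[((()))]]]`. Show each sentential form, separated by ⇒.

P ⇒ S ⇒ [P] ⇒ [S] ⇒ [[P]] ⇒ [[S]] ⇒ [[[P]]] ⇒ [[[(P)]]] ⇒ [[[((P))]]] ⇒ [[[((()))]]]

P ⇒ S   [P -> S]
S ⇒ [P]   [S -> [ P ]]
[P] ⇒ [S]   [P -> S]
[S] ⇒ [[P]]   [S -> [ P ]]
[[P]] ⇒ [[S]]   [P -> S]
[[S]] ⇒ [[[P]]]   [S -> [ P ]]
[[[P]]] ⇒ [[[(P)]]]   [P -> ( P )]
[[[(P)]]] ⇒ [[[((P))]]]   [P -> ( P )]
[[[((P))]]] ⇒ [[[((()))]]]   [P -> ( )]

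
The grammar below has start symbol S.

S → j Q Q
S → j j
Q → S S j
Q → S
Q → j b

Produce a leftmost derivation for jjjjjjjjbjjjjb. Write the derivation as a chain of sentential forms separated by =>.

S=>jQQ=>jSQ=>jjjQ=>jjjS=>jjjjQQ=>jjjjSSjQ=>jjjjjQQSjQ=>jjjjjSQSjQ=>jjjjjjjQSjQ=>jjjjjjjjbSjQ=>jjjjjjjjbjjjQ=>jjjjjjjjbjjjjb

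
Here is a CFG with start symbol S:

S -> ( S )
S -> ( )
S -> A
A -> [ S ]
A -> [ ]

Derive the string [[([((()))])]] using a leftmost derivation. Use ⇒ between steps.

S⇒A⇒[S]⇒[A]⇒[[S]]⇒[[(S)]]⇒[[(A)]]⇒[[([S])]]⇒[[([(S)])]]⇒[[([((S))])]]⇒[[([((()))])]]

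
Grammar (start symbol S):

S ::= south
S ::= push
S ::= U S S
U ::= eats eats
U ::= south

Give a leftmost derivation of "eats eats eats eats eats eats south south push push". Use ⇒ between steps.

S ⇒ U S S ⇒ eats eats S S ⇒ eats eats U S S S ⇒ eats eats eats eats S S S ⇒ eats eats eats eats U S S S S ⇒ eats eats eats eats eats eats S S S S ⇒ eats eats eats eats eats eats south S S S ⇒ eats eats eats eats eats eats south south S S ⇒ eats eats eats eats eats eats south south push S ⇒ eats eats eats eats eats eats south south push push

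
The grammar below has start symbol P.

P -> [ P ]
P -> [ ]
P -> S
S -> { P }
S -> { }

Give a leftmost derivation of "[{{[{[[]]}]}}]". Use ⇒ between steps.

P ⇒ [P]   [P -> [ P ]]
[P] ⇒ [S]   [P -> S]
[S] ⇒ [{P}]   [S -> { P }]
[{P}] ⇒ [{S}]   [P -> S]
[{S}] ⇒ [{{P}}]   [S -> { P }]
[{{P}}] ⇒ [{{[P]}}]   [P -> [ P ]]
[{{[P]}}] ⇒ [{{[S]}}]   [P -> S]
[{{[S]}}] ⇒ [{{[{P}]}}]   [S -> { P }]
[{{[{P}]}}] ⇒ [{{[{[P]}]}}]   [P -> [ P ]]
[{{[{[P]}]}}] ⇒ [{{[{[[]]}]}}]   [P -> [ ]]

P ⇒ [P] ⇒ [S] ⇒ [{P}] ⇒ [{S}] ⇒ [{{P}}] ⇒ [{{[P]}}] ⇒ [{{[S]}}] ⇒ [{{[{P}]}}] ⇒ [{{[{[P]}]}}] ⇒ [{{[{[[]]}]}}]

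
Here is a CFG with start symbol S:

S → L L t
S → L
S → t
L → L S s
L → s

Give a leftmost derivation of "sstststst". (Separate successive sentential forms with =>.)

S => LLt   [S → L L t]
LLt => sLt   [L → s]
sLt => sLSst   [L → L S s]
sLSst => sLSsSst   [L → L S s]
sLSsSst => sLSsSsSst   [L → L S s]
sLSsSsSst => ssSsSsSst   [L → s]
ssSsSsSst => sstsSsSst   [S → t]
sstsSsSst => sststsSst   [S → t]
sststsSst => sstststst   [S → t]

S => LLt => sLt => sLSst => sLSsSst => sLSsSsSst => ssSsSsSst => sstsSsSst => sststsSst => sstststst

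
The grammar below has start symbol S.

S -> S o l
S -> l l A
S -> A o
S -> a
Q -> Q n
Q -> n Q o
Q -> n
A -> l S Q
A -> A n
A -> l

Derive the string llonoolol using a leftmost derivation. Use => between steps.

S => Sol => Solol => Aoolol => lSQoolol => lAoQoolol => lloQoolol => llonoolol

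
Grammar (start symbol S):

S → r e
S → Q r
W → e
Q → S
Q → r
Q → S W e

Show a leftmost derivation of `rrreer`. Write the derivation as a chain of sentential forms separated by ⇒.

S⇒Qr⇒SWer⇒QrWer⇒SrWer⇒QrrWer⇒rrrWer⇒rrreer

S ⇒ Qr   [S → Q r]
Qr ⇒ SWer   [Q → S W e]
SWer ⇒ QrWer   [S → Q r]
QrWer ⇒ SrWer   [Q → S]
SrWer ⇒ QrrWer   [S → Q r]
QrrWer ⇒ rrrWer   [Q → r]
rrrWer ⇒ rrreer   [W → e]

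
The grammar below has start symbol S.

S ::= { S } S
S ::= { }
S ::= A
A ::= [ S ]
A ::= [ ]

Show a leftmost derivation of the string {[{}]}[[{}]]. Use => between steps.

S => {S}S   [S ::= { S } S]
{S}S => {A}S   [S ::= A]
{A}S => {[S]}S   [A ::= [ S ]]
{[S]}S => {[{}]}S   [S ::= { }]
{[{}]}S => {[{}]}A   [S ::= A]
{[{}]}A => {[{}]}[S]   [A ::= [ S ]]
{[{}]}[S] => {[{}]}[A]   [S ::= A]
{[{}]}[A] => {[{}]}[[S]]   [A ::= [ S ]]
{[{}]}[[S]] => {[{}]}[[{}]]   [S ::= { }]

S=>{S}S=>{A}S=>{[S]}S=>{[{}]}S=>{[{}]}A=>{[{}]}[S]=>{[{}]}[A]=>{[{}]}[[S]]=>{[{}]}[[{}]]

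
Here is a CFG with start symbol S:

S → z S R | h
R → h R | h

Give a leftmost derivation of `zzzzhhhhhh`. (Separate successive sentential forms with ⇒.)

S ⇒ zSR ⇒ zzSRR ⇒ zzzSRRR ⇒ zzzzSRRRR ⇒ zzzzhRRRR ⇒ zzzzhhRRR ⇒ zzzzhhhRR ⇒ zzzzhhhhR ⇒ zzzzhhhhhR ⇒ zzzzhhhhhh

S ⇒ zSR   [S → z S R]
zSR ⇒ zzSRR   [S → z S R]
zzSRR ⇒ zzzSRRR   [S → z S R]
zzzSRRR ⇒ zzzzSRRRR   [S → z S R]
zzzzSRRRR ⇒ zzzzhRRRR   [S → h]
zzzzhRRRR ⇒ zzzzhhRRR   [R → h]
zzzzhhRRR ⇒ zzzzhhhRR   [R → h]
zzzzhhhRR ⇒ zzzzhhhhR   [R → h]
zzzzhhhhR ⇒ zzzzhhhhhR   [R → h R]
zzzzhhhhhR ⇒ zzzzhhhhhh   [R → h]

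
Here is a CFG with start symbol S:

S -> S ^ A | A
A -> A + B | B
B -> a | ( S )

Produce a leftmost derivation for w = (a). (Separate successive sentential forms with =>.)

S=>A=>B=>(S)=>(A)=>(B)=>(a)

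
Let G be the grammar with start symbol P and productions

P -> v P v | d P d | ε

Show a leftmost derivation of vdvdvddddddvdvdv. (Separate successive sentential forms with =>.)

P => vPv => vdPdv => vdvPvdv => vdvdPdvdv => vdvdvPvdvdv => vdvdvdPdvdvdv => vdvdvddPddvdvdv => vdvdvdddPdddvdvdv => vdvdvddddddvdvdv

P => vPv   [P -> v P v]
vPv => vdPdv   [P -> d P d]
vdPdv => vdvPvdv   [P -> v P v]
vdvPvdv => vdvdPdvdv   [P -> d P d]
vdvdPdvdv => vdvdvPvdvdv   [P -> v P v]
vdvdvPvdvdv => vdvdvdPdvdvdv   [P -> d P d]
vdvdvdPdvdvdv => vdvdvddPddvdvdv   [P -> d P d]
vdvdvddPddvdvdv => vdvdvdddPdddvdvdv   [P -> d P d]
vdvdvdddPdddvdvdv => vdvdvddddddvdvdv   [P -> ε]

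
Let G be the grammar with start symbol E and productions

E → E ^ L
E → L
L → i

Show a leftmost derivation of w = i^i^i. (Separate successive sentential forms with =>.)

E => E^L => E^L^L => L^L^L => i^L^L => i^i^L => i^i^i

E => E^L   [E → E ^ L]
E^L => E^L^L   [E → E ^ L]
E^L^L => L^L^L   [E → L]
L^L^L => i^L^L   [L → i]
i^L^L => i^i^L   [L → i]
i^i^L => i^i^i   [L → i]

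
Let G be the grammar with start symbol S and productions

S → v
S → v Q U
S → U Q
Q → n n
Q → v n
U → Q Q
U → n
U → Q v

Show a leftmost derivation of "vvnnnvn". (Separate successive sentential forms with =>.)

S => vQU => vvnU => vvnQQ => vvnnnQ => vvnnnvn

S => vQU   [S → v Q U]
vQU => vvnU   [Q → v n]
vvnU => vvnQQ   [U → Q Q]
vvnQQ => vvnnnQ   [Q → n n]
vvnnnQ => vvnnnvn   [Q → v n]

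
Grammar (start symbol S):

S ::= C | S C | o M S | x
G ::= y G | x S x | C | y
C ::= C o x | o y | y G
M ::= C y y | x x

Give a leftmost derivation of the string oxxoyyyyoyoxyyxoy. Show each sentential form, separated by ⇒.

S ⇒ SC ⇒ oMSC ⇒ oxxSC ⇒ oxxoMSC ⇒ oxxoCyySC ⇒ oxxoyGyySC ⇒ oxxoyyGyySC ⇒ oxxoyyyGyySC ⇒ oxxoyyyyGyySC ⇒ oxxoyyyyCyySC ⇒ oxxoyyyyCoxyySC ⇒ oxxoyyyyoyoxyySC ⇒ oxxoyyyyoyoxyyxC ⇒ oxxoyyyyoyoxyyxoy

S ⇒ SC   [S ::= S C]
SC ⇒ oMSC   [S ::= o M S]
oMSC ⇒ oxxSC   [M ::= x x]
oxxSC ⇒ oxxoMSC   [S ::= o M S]
oxxoMSC ⇒ oxxoCyySC   [M ::= C y y]
oxxoCyySC ⇒ oxxoyGyySC   [C ::= y G]
oxxoyGyySC ⇒ oxxoyyGyySC   [G ::= y G]
oxxoyyGyySC ⇒ oxxoyyyGyySC   [G ::= y G]
oxxoyyyGyySC ⇒ oxxoyyyyGyySC   [G ::= y G]
oxxoyyyyGyySC ⇒ oxxoyyyyCyySC   [G ::= C]
oxxoyyyyCyySC ⇒ oxxoyyyyCoxyySC   [C ::= C o x]
oxxoyyyyCoxyySC ⇒ oxxoyyyyoyoxyySC   [C ::= o y]
oxxoyyyyoyoxyySC ⇒ oxxoyyyyoyoxyyxC   [S ::= x]
oxxoyyyyoyoxyyxC ⇒ oxxoyyyyoyoxyyxoy   [C ::= o y]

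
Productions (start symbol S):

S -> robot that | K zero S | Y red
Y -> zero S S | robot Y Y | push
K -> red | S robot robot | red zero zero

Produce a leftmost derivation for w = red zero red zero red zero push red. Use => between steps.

S => K zero S => red zero S => red zero K zero S => red zero red zero S => red zero red zero K zero S => red zero red zero red zero S => red zero red zero red zero Y red => red zero red zero red zero push red

S => K zero S   [S -> K zero S]
K zero S => red zero S   [K -> red]
red zero S => red zero K zero S   [S -> K zero S]
red zero K zero S => red zero red zero S   [K -> red]
red zero red zero S => red zero red zero K zero S   [S -> K zero S]
red zero red zero K zero S => red zero red zero red zero S   [K -> red]
red zero red zero red zero S => red zero red zero red zero Y red   [S -> Y red]
red zero red zero red zero Y red => red zero red zero red zero push red   [Y -> push]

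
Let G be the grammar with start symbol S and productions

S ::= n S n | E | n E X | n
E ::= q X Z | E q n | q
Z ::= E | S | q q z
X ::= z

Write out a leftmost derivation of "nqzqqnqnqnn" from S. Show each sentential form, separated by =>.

S => nSn => nEn => nEqnn => nqXZqnn => nqzZqnn => nqzEqnn => nqzEqnqnn => nqzEqnqnqnn => nqzqqnqnqnn

S => nSn   [S ::= n S n]
nSn => nEn   [S ::= E]
nEn => nEqnn   [E ::= E q n]
nEqnn => nqXZqnn   [E ::= q X Z]
nqXZqnn => nqzZqnn   [X ::= z]
nqzZqnn => nqzEqnn   [Z ::= E]
nqzEqnn => nqzEqnqnn   [E ::= E q n]
nqzEqnqnn => nqzEqnqnqnn   [E ::= E q n]
nqzEqnqnqnn => nqzqqnqnqnn   [E ::= q]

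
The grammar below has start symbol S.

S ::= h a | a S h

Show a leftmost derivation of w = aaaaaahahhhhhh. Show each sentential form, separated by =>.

S=>aSh=>aaShh=>aaaShhh=>aaaaShhhh=>aaaaaShhhhh=>aaaaaaShhhhhh=>aaaaaahahhhhhh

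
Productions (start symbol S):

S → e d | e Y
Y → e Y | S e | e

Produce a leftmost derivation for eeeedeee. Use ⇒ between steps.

S ⇒ eY   [S → e Y]
eY ⇒ eSe   [Y → S e]
eSe ⇒ eeYe   [S → e Y]
eeYe ⇒ eeSee   [Y → S e]
eeSee ⇒ eeeYee   [S → e Y]
eeeYee ⇒ eeeSeee   [Y → S e]
eeeSeee ⇒ eeeedeee   [S → e d]

S ⇒ eY ⇒ eSe ⇒ eeYe ⇒ eeSee ⇒ eeeYee ⇒ eeeSeee ⇒ eeeedeee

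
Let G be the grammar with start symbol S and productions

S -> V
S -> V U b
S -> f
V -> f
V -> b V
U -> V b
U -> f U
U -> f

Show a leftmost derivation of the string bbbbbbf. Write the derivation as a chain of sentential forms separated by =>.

S=>V=>bV=>bbV=>bbbV=>bbbbV=>bbbbbV=>bbbbbbV=>bbbbbbf

S => V   [S -> V]
V => bV   [V -> b V]
bV => bbV   [V -> b V]
bbV => bbbV   [V -> b V]
bbbV => bbbbV   [V -> b V]
bbbbV => bbbbbV   [V -> b V]
bbbbbV => bbbbbbV   [V -> b V]
bbbbbbV => bbbbbbf   [V -> f]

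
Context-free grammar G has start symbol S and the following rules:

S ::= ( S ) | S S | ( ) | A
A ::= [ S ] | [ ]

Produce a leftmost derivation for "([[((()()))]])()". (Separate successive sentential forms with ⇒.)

S ⇒ SS   [S ::= S S]
SS ⇒ (S)S   [S ::= ( S )]
(S)S ⇒ (A)S   [S ::= A]
(A)S ⇒ ([S])S   [A ::= [ S ]]
([S])S ⇒ ([A])S   [S ::= A]
([A])S ⇒ ([[S]])S   [A ::= [ S ]]
([[S]])S ⇒ ([[(S)]])S   [S ::= ( S )]
([[(S)]])S ⇒ ([[((S))]])S   [S ::= ( S )]
([[((S))]])S ⇒ ([[((SS))]])S   [S ::= S S]
([[((SS))]])S ⇒ ([[((()S))]])S   [S ::= ( )]
([[((()S))]])S ⇒ ([[((()()))]])S   [S ::= ( )]
([[((()()))]])S ⇒ ([[((()()))]])()   [S ::= ( )]

S ⇒ SS ⇒ (S)S ⇒ (A)S ⇒ ([S])S ⇒ ([A])S ⇒ ([[S]])S ⇒ ([[(S)]])S ⇒ ([[((S))]])S ⇒ ([[((SS))]])S ⇒ ([[((()S))]])S ⇒ ([[((()()))]])S ⇒ ([[((()()))]])()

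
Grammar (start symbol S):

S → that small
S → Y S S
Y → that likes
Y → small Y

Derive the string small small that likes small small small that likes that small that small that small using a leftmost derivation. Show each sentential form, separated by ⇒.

S ⇒ Y S S   [S → Y S S]
Y S S ⇒ small Y S S   [Y → small Y]
small Y S S ⇒ small small Y S S   [Y → small Y]
small small Y S S ⇒ small small that likes S S   [Y → that likes]
small small that likes S S ⇒ small small that likes Y S S S   [S → Y S S]
small small that likes Y S S S ⇒ small small that likes small Y S S S   [Y → small Y]
small small that likes small Y S S S ⇒ small small that likes small small Y S S S   [Y → small Y]
small small that likes small small Y S S S ⇒ small small that likes small small small Y S S S   [Y → small Y]
small small that likes small small small Y S S S ⇒ small small that likes small small small that likes S S S   [Y → that likes]
small small that likes small small small that likes S S S ⇒ small small that likes small small small that likes that small S S   [S → that small]
small small that likes small small small that likes that small S S ⇒ small small that likes small small small that likes that small that small S   [S → that small]
small small that likes small small small that likes that small that small S ⇒ small small that likes small small small that likes that small that small that small   [S → that small]

S ⇒ Y S S ⇒ small Y S S ⇒ small small Y S S ⇒ small small that likes S S ⇒ small small that likes Y S S S ⇒ small small that likes small Y S S S ⇒ small small that likes small small Y S S S ⇒ small small that likes small small small Y S S S ⇒ small small that likes small small small that likes S S S ⇒ small small that likes small small small that likes that small S S ⇒ small small that likes small small small that likes that small that small S ⇒ small small that likes small small small that likes that small that small that small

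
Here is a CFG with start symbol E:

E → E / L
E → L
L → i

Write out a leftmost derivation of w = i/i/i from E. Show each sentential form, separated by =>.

E => E/L => E/L/L => L/L/L => i/L/L => i/i/L => i/i/i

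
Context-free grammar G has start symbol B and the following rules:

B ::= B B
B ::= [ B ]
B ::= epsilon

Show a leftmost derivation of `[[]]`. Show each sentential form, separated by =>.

B => BB   [B ::= B B]
BB => [B]B   [B ::= [ B ]]
[B]B => [[B]]B   [B ::= [ B ]]
[[B]]B => [[]]B   [B ::= epsilon]
[[]]B => [[]]   [B ::= epsilon]

B=>BB=>[B]B=>[[B]]B=>[[]]B=>[[]]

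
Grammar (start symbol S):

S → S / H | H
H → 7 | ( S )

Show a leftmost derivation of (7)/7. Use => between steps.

S => S/H => H/H => (S)/H => (H)/H => (7)/H => (7)/7

S => S/H   [S → S / H]
S/H => H/H   [S → H]
H/H => (S)/H   [H → ( S )]
(S)/H => (H)/H   [S → H]
(H)/H => (7)/H   [H → 7]
(7)/H => (7)/7   [H → 7]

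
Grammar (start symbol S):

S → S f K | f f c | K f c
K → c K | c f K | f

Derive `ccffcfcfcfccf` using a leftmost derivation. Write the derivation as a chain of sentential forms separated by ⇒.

S⇒SfK⇒KfcfK⇒cKfcfK⇒ccKfcfK⇒ccffcfK⇒ccffcfcfK⇒ccffcfcfcfK⇒ccffcfcfcfcK⇒ccffcfcfcfccK⇒ccffcfcfcfccf

S ⇒ SfK   [S → S f K]
SfK ⇒ KfcfK   [S → K f c]
KfcfK ⇒ cKfcfK   [K → c K]
cKfcfK ⇒ ccKfcfK   [K → c K]
ccKfcfK ⇒ ccffcfK   [K → f]
ccffcfK ⇒ ccffcfcfK   [K → c f K]
ccffcfcfK ⇒ ccffcfcfcfK   [K → c f K]
ccffcfcfcfK ⇒ ccffcfcfcfcK   [K → c K]
ccffcfcfcfcK ⇒ ccffcfcfcfccK   [K → c K]
ccffcfcfcfccK ⇒ ccffcfcfcfccf   [K → f]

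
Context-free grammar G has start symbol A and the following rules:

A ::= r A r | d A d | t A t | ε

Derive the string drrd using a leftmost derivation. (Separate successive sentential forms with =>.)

A=>dAd=>drArd=>drrd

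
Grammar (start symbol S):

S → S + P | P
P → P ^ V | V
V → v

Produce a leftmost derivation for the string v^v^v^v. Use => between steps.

S => P   [S → P]
P => P^V   [P → P ^ V]
P^V => P^V^V   [P → P ^ V]
P^V^V => P^V^V^V   [P → P ^ V]
P^V^V^V => V^V^V^V   [P → V]
V^V^V^V => v^V^V^V   [V → v]
v^V^V^V => v^v^V^V   [V → v]
v^v^V^V => v^v^v^V   [V → v]
v^v^v^V => v^v^v^v   [V → v]

S => P => P^V => P^V^V => P^V^V^V => V^V^V^V => v^V^V^V => v^v^V^V => v^v^v^V => v^v^v^v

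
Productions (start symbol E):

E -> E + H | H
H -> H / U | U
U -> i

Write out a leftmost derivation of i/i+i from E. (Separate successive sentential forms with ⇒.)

E ⇒ E+H ⇒ H+H ⇒ H/U+H ⇒ U/U+H ⇒ i/U+H ⇒ i/i+H ⇒ i/i+U ⇒ i/i+i

E ⇒ E+H   [E -> E + H]
E+H ⇒ H+H   [E -> H]
H+H ⇒ H/U+H   [H -> H / U]
H/U+H ⇒ U/U+H   [H -> U]
U/U+H ⇒ i/U+H   [U -> i]
i/U+H ⇒ i/i+H   [U -> i]
i/i+H ⇒ i/i+U   [H -> U]
i/i+U ⇒ i/i+i   [U -> i]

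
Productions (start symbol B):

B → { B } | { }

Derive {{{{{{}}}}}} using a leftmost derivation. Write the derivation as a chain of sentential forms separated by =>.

B => {B}   [B → { B }]
{B} => {{B}}   [B → { B }]
{{B}} => {{{B}}}   [B → { B }]
{{{B}}} => {{{{B}}}}   [B → { B }]
{{{{B}}}} => {{{{{B}}}}}   [B → { B }]
{{{{{B}}}}} => {{{{{{}}}}}}   [B → { }]

B => {B} => {{B}} => {{{B}}} => {{{{B}}}} => {{{{{B}}}}} => {{{{{{}}}}}}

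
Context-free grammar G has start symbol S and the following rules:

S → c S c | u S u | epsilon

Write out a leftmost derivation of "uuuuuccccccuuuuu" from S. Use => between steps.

S => uSu => uuSuu => uuuSuuu => uuuuSuuuu => uuuuuSuuuuu => uuuuucScuuuuu => uuuuuccSccuuuuu => uuuuucccScccuuuuu => uuuuuccccccuuuuu

S => uSu   [S → u S u]
uSu => uuSuu   [S → u S u]
uuSuu => uuuSuuu   [S → u S u]
uuuSuuu => uuuuSuuuu   [S → u S u]
uuuuSuuuu => uuuuuSuuuuu   [S → u S u]
uuuuuSuuuuu => uuuuucScuuuuu   [S → c S c]
uuuuucScuuuuu => uuuuuccSccuuuuu   [S → c S c]
uuuuuccSccuuuuu => uuuuucccScccuuuuu   [S → c S c]
uuuuucccScccuuuuu => uuuuuccccccuuuuu   [S → epsilon]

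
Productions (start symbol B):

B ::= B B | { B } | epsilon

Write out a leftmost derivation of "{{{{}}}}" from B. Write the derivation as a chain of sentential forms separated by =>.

B=>{B}=>{{B}}=>{{BB}}=>{{BBB}}=>{{{B}BB}}=>{{{BB}BB}}=>{{{{B}B}BB}}=>{{{{}B}BB}}=>{{{{}}BB}}=>{{{{}}B}}=>{{{{}}}}

B => {B}   [B ::= { B }]
{B} => {{B}}   [B ::= { B }]
{{B}} => {{BB}}   [B ::= B B]
{{BB}} => {{BBB}}   [B ::= B B]
{{BBB}} => {{{B}BB}}   [B ::= { B }]
{{{B}BB}} => {{{BB}BB}}   [B ::= B B]
{{{BB}BB}} => {{{{B}B}BB}}   [B ::= { B }]
{{{{B}B}BB}} => {{{{}B}BB}}   [B ::= epsilon]
{{{{}B}BB}} => {{{{}}BB}}   [B ::= epsilon]
{{{{}}BB}} => {{{{}}B}}   [B ::= epsilon]
{{{{}}B}} => {{{{}}}}   [B ::= epsilon]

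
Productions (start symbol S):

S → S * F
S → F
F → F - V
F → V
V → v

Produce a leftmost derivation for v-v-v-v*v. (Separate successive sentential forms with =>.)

S => S*F => F*F => F-V*F => F-V-V*F => F-V-V-V*F => V-V-V-V*F => v-V-V-V*F => v-v-V-V*F => v-v-v-V*F => v-v-v-v*F => v-v-v-v*V => v-v-v-v*v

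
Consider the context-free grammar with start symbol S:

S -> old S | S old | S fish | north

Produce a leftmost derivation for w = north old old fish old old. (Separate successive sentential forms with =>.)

S => S old => S old old => S fish old old => S old fish old old => S old old fish old old => north old old fish old old

S => S old   [S -> S old]
S old => S old old   [S -> S old]
S old old => S fish old old   [S -> S fish]
S fish old old => S old fish old old   [S -> S old]
S old fish old old => S old old fish old old   [S -> S old]
S old old fish old old => north old old fish old old   [S -> north]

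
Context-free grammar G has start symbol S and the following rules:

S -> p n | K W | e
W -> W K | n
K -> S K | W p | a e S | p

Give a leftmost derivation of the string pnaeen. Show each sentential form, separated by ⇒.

S⇒KW⇒SKW⇒pnKW⇒pnaeSW⇒pnaeeW⇒pnaeen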